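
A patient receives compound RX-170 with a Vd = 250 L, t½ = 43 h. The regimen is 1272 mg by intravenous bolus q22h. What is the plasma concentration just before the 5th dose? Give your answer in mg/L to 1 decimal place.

9.1 mg/L

f = (1/2)^(τ/t½) = (1/2)^(22/43) ≈ 0.7014.
C₀ = D/Vd = 1272/250 ≈ 5.088 mg/L.
Before the 5th dose, 4 doses have been given. Superposition: Cmin = C₀·(f + f² + … + f^4).
≈ 5.088 × (0.7014 + 0.4920 + 0.3451 + 0.2420) ≈ 5.088 × 1.7805 ≈ 9.059 mg/L.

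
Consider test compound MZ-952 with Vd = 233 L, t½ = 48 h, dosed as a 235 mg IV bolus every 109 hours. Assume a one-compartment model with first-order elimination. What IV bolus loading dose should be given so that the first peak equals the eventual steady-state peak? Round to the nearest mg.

296 mg

f = (1/2)^(109/48) ≈ 0.207210; accumulation ratio R = 1/(1−f) ≈ 1.26137.
Loading dose to hit Cmax,ss on first dose: D_load = D_maint·R ≈ 235 × 1.26137 ≈ 296.42 mg.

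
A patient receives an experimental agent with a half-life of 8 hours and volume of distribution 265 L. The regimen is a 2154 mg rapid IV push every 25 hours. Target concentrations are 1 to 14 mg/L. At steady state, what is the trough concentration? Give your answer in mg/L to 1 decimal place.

1.1 mg/L

τ/t½ = 25/8 ≈ 3.125, so fraction remaining f = (1/2)^(25/8) ≈ 0.1146.
Each bolus raises the concentration by D/Vd = 2154/265 ≈ 8.128 mg/L.
Steady-state trough Cmin,ss = C₀·f/(1−f) ≈ 8.128 × 0.1146/0.8854 ≈ 1.052 mg/L.
Trough 1.1 mg/L vs MEC 1 mg/L: adequate.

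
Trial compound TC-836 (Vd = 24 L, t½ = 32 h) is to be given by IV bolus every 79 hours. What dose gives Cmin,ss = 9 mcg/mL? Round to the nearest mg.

980 mg

τ/t½ = 79/32 ≈ 2.4688, so f = (1/2)^(79/32) ≈ 0.180648.
Cmin,ss = (D/Vd)·f/(1−f), so D = Cmin,ss·Vd·(1−f)/f.
D = 9 × 24 × (1−f)/f ≈ 9 × 24 × 4.53563 ≈ 979.70 mg.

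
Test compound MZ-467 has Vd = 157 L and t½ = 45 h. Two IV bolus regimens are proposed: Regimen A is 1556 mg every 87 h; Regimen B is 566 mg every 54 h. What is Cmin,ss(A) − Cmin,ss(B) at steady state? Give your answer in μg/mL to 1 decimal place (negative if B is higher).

0.7 μg/mL

Regimen A: f = (1/2)^(87/45) ≈ 0.2618; Cmin,ss = (1556/157)·f/(1−f) ≈ 3.515 μg/mL.
Regimen B: f = (1/2)^(54/45) ≈ 0.4353; Cmin,ss = (566/157)·f/(1−f) ≈ 2.779 μg/mL.
Difference ≈ 3.515 − 2.779 ≈ 0.736 μg/mL.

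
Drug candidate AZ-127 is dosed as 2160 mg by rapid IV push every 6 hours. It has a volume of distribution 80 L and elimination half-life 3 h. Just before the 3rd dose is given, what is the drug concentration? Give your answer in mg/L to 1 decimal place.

f = (1/2)^(τ/t½) = (1/2)^(6/3) ≈ 0.2500.
C₀ = D/Vd = 2160/80 ≈ 27.000 mg/L.
Before the 3rd dose, 2 doses have been given. Superposition: Cmin = C₀·(f + f²).
≈ 27.000 × (0.2500 + 0.0625) ≈ 27.000 × 0.3125 ≈ 8.438 mg/L.

8.4 mg/L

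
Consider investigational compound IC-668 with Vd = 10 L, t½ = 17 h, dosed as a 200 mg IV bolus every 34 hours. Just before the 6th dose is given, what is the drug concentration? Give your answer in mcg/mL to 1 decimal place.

f = (1/2)^(τ/t½) = (1/2)^(34/17) ≈ 0.2500.
C₀ = D/Vd = 200/10 ≈ 20.000 mcg/mL.
Before the 6th dose, 5 doses have been given. Superposition: Cmin = C₀·(f + f² + … + f^5).
≈ 20.000 × (0.2500 + 0.0625 + 0.0156 + 0.0039 + 0.0010) ≈ 20.000 × 0.3330 ≈ 6.660 mcg/mL.

6.7 mcg/mL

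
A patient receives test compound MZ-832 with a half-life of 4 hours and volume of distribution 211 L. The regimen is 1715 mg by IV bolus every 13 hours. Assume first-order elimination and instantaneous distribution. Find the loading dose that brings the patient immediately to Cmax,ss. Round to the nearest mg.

1916 mg

f = (1/2)^(13/4) ≈ 0.105112; accumulation ratio R = 1/(1−f) ≈ 1.11746.
Loading dose to hit Cmax,ss on first dose: D_load = D_maint·R ≈ 1715 × 1.11746 ≈ 1916.44 mg.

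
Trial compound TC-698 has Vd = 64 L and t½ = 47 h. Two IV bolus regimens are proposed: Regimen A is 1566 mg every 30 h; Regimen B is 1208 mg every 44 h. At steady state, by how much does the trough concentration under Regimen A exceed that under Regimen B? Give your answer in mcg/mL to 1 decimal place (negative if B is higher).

23.3 mcg/mL

Regimen A: f = (1/2)^(30/47) ≈ 0.6425; Cmin,ss = (1566/64)·f/(1−f) ≈ 43.975 mcg/mL.
Regimen B: f = (1/2)^(44/47) ≈ 0.5226; Cmin,ss = (1208/64)·f/(1−f) ≈ 20.662 mcg/mL.
Difference ≈ 43.975 − 20.662 ≈ 23.313 mcg/mL.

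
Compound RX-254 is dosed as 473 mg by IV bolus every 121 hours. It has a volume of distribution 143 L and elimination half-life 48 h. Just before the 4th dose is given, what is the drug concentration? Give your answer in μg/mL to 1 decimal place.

0.7 μg/mL

f = (1/2)^(τ/t½) = (1/2)^(121/48) ≈ 0.1742.
C₀ = D/Vd = 473/143 ≈ 3.308 μg/mL.
Before the 4th dose, 3 doses have been given. Superposition: Cmin = C₀·(f + f² + … + f^3).
≈ 3.308 × (0.1742 + 0.0303 + 0.0053) ≈ 3.308 × 0.2098 ≈ 0.694 μg/mL.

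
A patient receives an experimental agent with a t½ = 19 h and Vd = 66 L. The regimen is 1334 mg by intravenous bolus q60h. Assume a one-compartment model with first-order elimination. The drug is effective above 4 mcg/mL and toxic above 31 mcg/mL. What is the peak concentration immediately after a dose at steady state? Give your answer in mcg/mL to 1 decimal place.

22.8 mcg/mL

τ/t½ = 60/19 ≈ 3.1579, so fraction remaining f = (1/2)^(60/19) ≈ 0.1120.
At steady state, accumulation factor R = 1/(1 − e^(−kτ)) ≈ 1.1261.
Single-dose peak C₀ = D/Vd = 1334/66 ≈ 20.212 mcg/mL.
Cmax,ss = C₀/(1 − f) ≈ 20.212/0.8880 ≈ 22.761 mcg/mL.
Peak 22.8 mcg/mL vs MTC 31 mcg/mL: below toxic threshold.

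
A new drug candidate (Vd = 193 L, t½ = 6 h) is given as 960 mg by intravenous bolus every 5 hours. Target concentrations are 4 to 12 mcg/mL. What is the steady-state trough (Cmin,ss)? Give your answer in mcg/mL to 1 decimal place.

6.4 mcg/mL

τ/t½ = 5/6 ≈ 0.83333, so fraction remaining f = (1/2)^(5/6) ≈ 0.5612.
At steady state, accumulation factor R = 1/(1 − e^(−kτ)) ≈ 2.2789.
Single-dose peak C₀ = D/Vd = 960/193 ≈ 4.974 mcg/mL.
Cmax,ss = C₀/(1 − f) ≈ 4.974/0.4388 ≈ 11.335 mcg/mL.
Steady-state trough Cmin,ss = Cmax,ss·f ≈ 11.335 × 0.5612 ≈ 6.361 mcg/mL.
Trough 6.4 mcg/mL vs MEC 4 mcg/mL: adequate.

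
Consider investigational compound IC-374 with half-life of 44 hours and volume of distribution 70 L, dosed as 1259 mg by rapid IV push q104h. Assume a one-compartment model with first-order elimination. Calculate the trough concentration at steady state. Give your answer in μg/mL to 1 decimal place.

4.3 μg/mL

Over one 104-h interval, 104/44 ≈ 2.3636 half-lives elapse, leaving f ≈ 0.1943 of each dose.
At steady state, accumulation factor R = 1/(1 − e^(−kτ)) ≈ 1.2412.
Single-dose peak C₀ = D/Vd = 1259/70 ≈ 17.986 μg/mL.
Cmax,ss = C₀/(1 − f) ≈ 17.986/0.8057 ≈ 22.323 μg/mL.
Steady-state trough Cmin,ss = Cmax,ss·f ≈ 22.323 × 0.1943 ≈ 4.337 μg/mL.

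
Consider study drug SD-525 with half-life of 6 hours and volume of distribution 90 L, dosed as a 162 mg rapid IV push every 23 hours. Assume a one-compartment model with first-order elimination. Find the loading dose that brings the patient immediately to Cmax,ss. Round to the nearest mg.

f = (1/2)^(23/6) ≈ 0.070154; accumulation ratio R = 1/(1−f) ≈ 1.07545.
Loading dose to hit Cmax,ss on first dose: D_load = D_maint·R ≈ 162 × 1.07545 ≈ 174.22 mg.

174 mg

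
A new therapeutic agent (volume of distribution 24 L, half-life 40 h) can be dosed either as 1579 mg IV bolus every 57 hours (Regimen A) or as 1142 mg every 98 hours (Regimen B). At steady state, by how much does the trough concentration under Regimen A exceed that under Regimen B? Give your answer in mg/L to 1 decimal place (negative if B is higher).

Regimen A: f = (1/2)^(57/40) ≈ 0.3724; Cmin,ss = (1579/24)·f/(1−f) ≈ 39.039 mg/L.
Regimen B: f = (1/2)^(98/40) ≈ 0.1830; Cmin,ss = (1142/24)·f/(1−f) ≈ 10.658 mg/L.
Difference ≈ 39.039 − 10.658 ≈ 28.381 mg/L.

28.4 mg/L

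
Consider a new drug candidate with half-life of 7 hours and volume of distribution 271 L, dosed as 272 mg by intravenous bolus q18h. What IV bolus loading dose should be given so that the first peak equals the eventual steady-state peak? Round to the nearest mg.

f = (1/2)^(18/7) ≈ 0.168238; accumulation ratio R = 1/(1−f) ≈ 1.20227.
Loading dose to hit Cmax,ss on first dose: D_load = D_maint·R ≈ 272 × 1.20227 ≈ 327.02 mg.

327 mg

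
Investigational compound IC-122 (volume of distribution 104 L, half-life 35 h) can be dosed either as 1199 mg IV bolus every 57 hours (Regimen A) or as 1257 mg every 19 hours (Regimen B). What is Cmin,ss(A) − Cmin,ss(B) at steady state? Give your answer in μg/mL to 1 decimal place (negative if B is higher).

-20.9 μg/mL

Regimen A: f = (1/2)^(57/35) ≈ 0.3234; Cmin,ss = (1199/104)·f/(1−f) ≈ 5.511 μg/mL.
Regimen B: f = (1/2)^(19/35) ≈ 0.6864; Cmin,ss = (1257/104)·f/(1−f) ≈ 26.455 μg/mL.
Difference ≈ 5.511 − 26.455 ≈ -20.944 μg/mL.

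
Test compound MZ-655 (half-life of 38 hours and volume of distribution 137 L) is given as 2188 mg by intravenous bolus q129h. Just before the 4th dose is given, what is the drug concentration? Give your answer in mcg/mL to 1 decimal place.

f = (1/2)^(τ/t½) = (1/2)^(129/38) ≈ 0.0951.
C₀ = D/Vd = 2188/137 ≈ 15.971 mcg/mL.
Before the 4th dose, 3 doses have been given. Superposition: Cmin = C₀·(f + f² + … + f^3).
≈ 15.971 × (0.0951 + 0.0090 + 0.0009) ≈ 15.971 × 0.1050 ≈ 1.677 mcg/mL.

1.7 mcg/mL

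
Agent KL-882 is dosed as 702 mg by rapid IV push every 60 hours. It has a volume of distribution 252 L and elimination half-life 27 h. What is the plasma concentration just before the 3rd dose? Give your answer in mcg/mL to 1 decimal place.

0.7 mcg/mL

f = (1/2)^(τ/t½) = (1/2)^(60/27) ≈ 0.2143.
C₀ = D/Vd = 702/252 ≈ 2.786 mcg/mL.
Before the 3rd dose, 2 doses have been given. Superposition: Cmin = C₀·(f + f²).
≈ 2.786 × (0.2143 + 0.0459) ≈ 2.786 × 0.2602 ≈ 0.725 mcg/mL.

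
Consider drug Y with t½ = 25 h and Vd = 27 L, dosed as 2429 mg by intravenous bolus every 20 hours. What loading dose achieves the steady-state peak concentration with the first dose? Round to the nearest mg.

f = (1/2)^(20/25) ≈ 0.574349; accumulation ratio R = 1/(1−f) ≈ 2.34934.
Loading dose to hit Cmax,ss on first dose: D_load = D_maint·R ≈ 2429 × 2.34934 ≈ 5706.55 mg.

5707 mg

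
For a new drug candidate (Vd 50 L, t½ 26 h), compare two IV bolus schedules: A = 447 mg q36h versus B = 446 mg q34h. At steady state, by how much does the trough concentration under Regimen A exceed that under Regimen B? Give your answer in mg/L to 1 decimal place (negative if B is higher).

Regimen A: f = (1/2)^(36/26) ≈ 0.3830; Cmin,ss = (447/50)·f/(1−f) ≈ 5.549 mg/L.
Regimen B: f = (1/2)^(34/26) ≈ 0.4040; Cmin,ss = (446/50)·f/(1−f) ≈ 6.046 mg/L.
Difference ≈ 5.549 − 6.046 ≈ -0.497 mg/L.

-0.5 mg/L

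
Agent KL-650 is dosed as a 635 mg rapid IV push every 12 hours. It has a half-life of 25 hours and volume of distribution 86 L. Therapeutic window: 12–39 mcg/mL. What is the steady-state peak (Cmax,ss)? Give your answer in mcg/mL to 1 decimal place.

k = ln2/t½ = ln2/25 ≈ 0.027726 h⁻¹; fraction remaining f = e^(−kτ) = e^(−0.027726×12) ≈ 0.7170.
At steady state, accumulation factor R = 1/(1 − e^(−kτ)) ≈ 3.5336.
Each bolus raises the concentration by D/Vd = 635/86 ≈ 7.384 mcg/mL.
Steady-state peak Cmax,ss = C₀·R ≈ 7.384 × 3.5336 ≈ 26.092 mcg/mL.
Peak 26.1 mcg/mL vs MTC 39 mcg/mL: below toxic threshold.

26.1 mcg/mL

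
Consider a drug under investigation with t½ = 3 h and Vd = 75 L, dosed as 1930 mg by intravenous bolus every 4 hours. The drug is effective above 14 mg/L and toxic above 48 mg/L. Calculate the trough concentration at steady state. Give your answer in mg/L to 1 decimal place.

16.9 mg/L

Over one 4-h interval, 4/3 ≈ 1.3333 half-lives elapse, leaving f ≈ 0.3969 of each dose.
At steady state, accumulation factor R = 1/(1 − e^(−kτ)) ≈ 1.6581.
Each bolus raises the concentration by D/Vd = 1930/75 ≈ 25.733 mg/L.
Cmax,ss = C₀/(1 − f) ≈ 25.733/0.6031 ≈ 42.668 mg/L.
Steady-state trough Cmin,ss = Cmax,ss·f ≈ 42.668 × 0.3969 ≈ 16.935 mg/L.
Trough 16.9 mg/L vs MEC 14 mg/L: adequate.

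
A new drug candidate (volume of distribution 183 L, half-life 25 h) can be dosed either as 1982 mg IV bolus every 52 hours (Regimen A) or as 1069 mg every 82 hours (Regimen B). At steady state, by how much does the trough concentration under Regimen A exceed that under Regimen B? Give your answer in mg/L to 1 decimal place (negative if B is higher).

2.7 mg/L

Regimen A: f = (1/2)^(52/25) ≈ 0.2365; Cmin,ss = (1982/183)·f/(1−f) ≈ 3.355 mg/L.
Regimen B: f = (1/2)^(82/25) ≈ 0.1029; Cmin,ss = (1069/183)·f/(1−f) ≈ 0.670 mg/L.
Difference ≈ 3.355 − 0.670 ≈ 2.685 mg/L.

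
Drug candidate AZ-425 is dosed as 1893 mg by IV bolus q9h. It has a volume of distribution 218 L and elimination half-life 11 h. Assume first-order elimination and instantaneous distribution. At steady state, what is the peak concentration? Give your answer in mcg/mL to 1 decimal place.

20.1 mcg/mL

τ/t½ = 9/11 ≈ 0.81818, so fraction remaining f = (1/2)^(9/11) ≈ 0.5672.
Accumulation ratio R = 1/(1 − f) ≈ 1/0.4328 ≈ 2.3105.
Each bolus raises the concentration by D/Vd = 1893/218 ≈ 8.683 mcg/mL.
Cmax,ss = C₀/(1 − f) ≈ 8.683/0.4328 ≈ 20.062 mcg/mL.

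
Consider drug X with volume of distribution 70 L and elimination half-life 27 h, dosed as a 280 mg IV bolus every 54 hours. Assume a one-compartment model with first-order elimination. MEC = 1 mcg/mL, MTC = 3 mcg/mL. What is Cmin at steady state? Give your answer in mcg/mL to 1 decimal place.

1.3 mcg/mL

The dosing interval is 2 half-lives, so f = 2^(−2) = 0.25.
At steady state, R = 1/(1 − 0.25) = 4/3.
Single-dose peak C₀ = D/Vd = 280/70 = 4 mcg/mL.
Steady-state peak Cmax,ss = C₀·R = 4 × 4/3 ≈ 5.333 mcg/mL.
Steady-state trough Cmin,ss = Cmax,ss·f ≈ 5.333 × 0.25 ≈ 1.333 mcg/mL.
Trough 1.3 mcg/mL vs MEC 1 mcg/mL: adequate.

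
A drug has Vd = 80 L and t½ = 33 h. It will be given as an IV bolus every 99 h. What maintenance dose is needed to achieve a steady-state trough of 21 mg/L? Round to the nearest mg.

τ/t½ = 99/33 ≈ 3, so f = (1/2)^(99/33) ≈ 0.125000.
Cmin,ss = (D/Vd)·f/(1−f), so D = Cmin,ss·Vd·(1−f)/f.
D = 21 × 80 × (1−f)/f ≈ 21 × 80 × 7.00000 ≈ 11760.00 mg.

11760 mg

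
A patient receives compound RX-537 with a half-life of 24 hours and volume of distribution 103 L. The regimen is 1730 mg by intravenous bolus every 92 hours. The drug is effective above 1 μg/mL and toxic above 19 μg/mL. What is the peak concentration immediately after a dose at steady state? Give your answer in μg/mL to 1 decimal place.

18.1 μg/mL

Over one 92-h interval, 92/24 ≈ 3.8333 half-lives elapse, leaving f ≈ 0.0702 of each dose.
Accumulation ratio R = 1/(1 − f) ≈ 1/0.9298 ≈ 1.0755.
Single-dose peak C₀ = D/Vd = 1730/103 ≈ 16.796 μg/mL.
Steady-state peak Cmax,ss = C₀·R ≈ 16.796 × 1.0755 ≈ 18.064 μg/mL.
Peak 18.1 μg/mL vs MTC 19 μg/mL: below toxic threshold.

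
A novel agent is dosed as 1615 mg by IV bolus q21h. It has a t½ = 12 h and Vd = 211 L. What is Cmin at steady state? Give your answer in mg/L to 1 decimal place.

Over one 21-h interval, 21/12 ≈ 1.75 half-lives elapse, leaving f ≈ 0.2973 of each dose.
Single-dose peak C₀ = D/Vd = 1615/211 ≈ 7.654 mg/L.
Steady-state trough Cmin,ss = C₀·f/(1−f) ≈ 7.654 × 0.2973/0.7027 ≈ 3.238 mg/L.

3.2 mg/L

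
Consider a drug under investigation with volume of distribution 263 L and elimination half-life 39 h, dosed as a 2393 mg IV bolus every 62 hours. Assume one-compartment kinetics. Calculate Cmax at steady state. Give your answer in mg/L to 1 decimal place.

13.6 mg/L

Over one 62-h interval, 62/39 ≈ 1.5897 half-lives elapse, leaving f ≈ 0.3322 of each dose.
Accumulation ratio R = 1/(1 − f) ≈ 1/0.6678 ≈ 1.4975.
Each bolus raises the concentration by D/Vd = 2393/263 ≈ 9.099 mg/L.
Steady-state peak Cmax,ss = C₀·R ≈ 9.099 × 1.4975 ≈ 13.626 mg/L.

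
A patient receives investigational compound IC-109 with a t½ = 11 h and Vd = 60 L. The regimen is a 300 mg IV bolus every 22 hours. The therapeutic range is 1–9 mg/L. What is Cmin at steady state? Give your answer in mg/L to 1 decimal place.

τ = 22 h = 2 half-lives, so f = (1/2)^2 = 0.25.
Accumulation ratio R = 1/(1 − f) = 1/0.75 = 4/3.
Single-dose peak C₀ = D/Vd = 300/60 = 5 mg/L.
Steady-state peak Cmax,ss = C₀·R = 5 × 4/3 ≈ 6.667 mg/L.
Steady-state trough Cmin,ss = Cmax,ss·f ≈ 6.667 × 0.25 ≈ 1.667 mg/L.
Trough 1.7 mg/L vs MEC 1 mg/L: adequate.

1.7 mg/L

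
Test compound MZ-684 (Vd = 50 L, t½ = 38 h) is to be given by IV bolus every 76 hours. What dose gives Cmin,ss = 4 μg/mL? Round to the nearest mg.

τ/t½ = 76/38 ≈ 2, so f = (1/2)^(76/38) ≈ 0.250000.
Cmin,ss = (D/Vd)·f/(1−f), so D = Cmin,ss·Vd·(1−f)/f.
D = 4 × 50 × (1−f)/f ≈ 4 × 50 × 3.00000 ≈ 600.00 mg.

600 mg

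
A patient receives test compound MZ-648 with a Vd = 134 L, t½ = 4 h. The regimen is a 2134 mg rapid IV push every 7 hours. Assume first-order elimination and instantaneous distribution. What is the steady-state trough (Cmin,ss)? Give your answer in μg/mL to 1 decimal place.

k = ln2/t½ = ln2/4 ≈ 0.173287 h⁻¹; fraction remaining f = e^(−kτ) = e^(−0.173287×7) ≈ 0.2973.
Single-dose peak C₀ = D/Vd = 2134/134 ≈ 15.925 μg/mL.
Steady-state trough Cmin,ss = C₀·f/(1−f) ≈ 15.925 × 0.2973/0.7027 ≈ 6.738 μg/mL.

6.7 μg/mL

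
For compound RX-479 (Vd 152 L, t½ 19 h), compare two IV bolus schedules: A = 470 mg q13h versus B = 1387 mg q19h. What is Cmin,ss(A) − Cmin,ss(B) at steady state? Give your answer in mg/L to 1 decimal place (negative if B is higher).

Regimen A: f = (1/2)^(13/19) ≈ 0.6223; Cmin,ss = (470/152)·f/(1−f) ≈ 5.095 mg/L.
Regimen B: f = (1/2)^(19/19) ≈ 0.5000; Cmin,ss = (1387/152)·f/(1−f) ≈ 9.125 mg/L.
Difference ≈ 5.095 − 9.125 ≈ -4.030 mg/L.

-4.0 mg/L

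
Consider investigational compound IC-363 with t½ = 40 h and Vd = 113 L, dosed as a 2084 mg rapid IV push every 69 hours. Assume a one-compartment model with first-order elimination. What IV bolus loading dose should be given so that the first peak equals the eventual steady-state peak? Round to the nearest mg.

2988 mg

f = (1/2)^(69/40) ≈ 0.302499; accumulation ratio R = 1/(1−f) ≈ 1.43369.
Loading dose to hit Cmax,ss on first dose: D_load = D_maint·R ≈ 2084 × 1.43369 ≈ 2987.81 mg.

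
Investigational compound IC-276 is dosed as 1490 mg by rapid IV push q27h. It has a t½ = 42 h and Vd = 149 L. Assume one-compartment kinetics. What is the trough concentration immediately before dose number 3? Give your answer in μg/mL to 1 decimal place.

10.5 μg/mL

f = (1/2)^(τ/t½) = (1/2)^(27/42) ≈ 0.6404.
C₀ = D/Vd = 1490/149 ≈ 10.000 μg/mL.
Before the 3rd dose, 2 doses have been given. Superposition: Cmin = C₀·(f + f²).
≈ 10.000 × (0.6404 + 0.4101) ≈ 10.000 × 1.0505 ≈ 10.505 μg/mL.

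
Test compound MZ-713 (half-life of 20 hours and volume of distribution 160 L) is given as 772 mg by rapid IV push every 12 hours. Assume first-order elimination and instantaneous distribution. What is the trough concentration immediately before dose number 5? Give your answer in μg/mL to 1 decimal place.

7.6 μg/mL

f = (1/2)^(τ/t½) = (1/2)^(12/20) ≈ 0.6598.
C₀ = D/Vd = 772/160 ≈ 4.825 μg/mL.
Before the 5th dose, 4 doses have been given. Superposition: Cmin = C₀·(f + f² + … + f^4).
≈ 4.825 × (0.6598 + 0.4353 + 0.2872 + 0.1895) ≈ 4.825 × 1.5718 ≈ 7.584 μg/mL.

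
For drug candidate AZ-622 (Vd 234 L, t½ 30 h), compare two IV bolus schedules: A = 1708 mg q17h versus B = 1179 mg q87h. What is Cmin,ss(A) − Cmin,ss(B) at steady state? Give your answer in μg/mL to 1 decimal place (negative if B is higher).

14.4 μg/mL

Regimen A: f = (1/2)^(17/30) ≈ 0.6752; Cmin,ss = (1708/234)·f/(1−f) ≈ 15.174 μg/mL.
Regimen B: f = (1/2)^(87/30) ≈ 0.1340; Cmin,ss = (1179/234)·f/(1−f) ≈ 0.780 μg/mL.
Difference ≈ 15.174 − 0.780 ≈ 14.394 μg/mL.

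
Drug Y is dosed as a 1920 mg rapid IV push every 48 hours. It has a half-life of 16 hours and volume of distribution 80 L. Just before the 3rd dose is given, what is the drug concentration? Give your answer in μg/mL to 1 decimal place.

3.4 μg/mL

f = (1/2)^(τ/t½) = (1/2)^(48/16) ≈ 0.1250.
C₀ = D/Vd = 1920/80 ≈ 24.000 μg/mL.
Before the 3rd dose, 2 doses have been given. Superposition: Cmin = C₀·(f + f²).
≈ 24.000 × (0.1250 + 0.0156) ≈ 24.000 × 0.1406 ≈ 3.374 μg/mL.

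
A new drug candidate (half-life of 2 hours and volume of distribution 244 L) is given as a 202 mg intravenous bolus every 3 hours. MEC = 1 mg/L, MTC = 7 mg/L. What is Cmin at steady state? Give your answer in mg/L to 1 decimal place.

k = ln2/t½ = ln2/2 ≈ 0.346574 h⁻¹; fraction remaining f = e^(−kτ) = e^(−0.346574×3) ≈ 0.3536.
Accumulation ratio R = 1/(1 − f) ≈ 1/0.6464 ≈ 1.5470.
Single-dose peak C₀ = D/Vd = 202/244 ≈ 0.828 mg/L.
Steady-state peak Cmax,ss = C₀·R ≈ 0.828 × 1.5470 ≈ 1.281 mg/L.
One interval later, Cmin,ss = Cmax,ss·e^(−kτ) ≈ 1.281 × 0.3536 ≈ 0.453 mg/L.
Trough 0.5 mg/L vs MEC 1 mg/L: subtherapeutic.

0.5 mg/L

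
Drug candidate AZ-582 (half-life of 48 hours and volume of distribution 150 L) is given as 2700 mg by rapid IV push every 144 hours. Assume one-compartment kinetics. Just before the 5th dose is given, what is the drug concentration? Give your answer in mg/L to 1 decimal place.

2.6 mg/L

f = (1/2)^(τ/t½) = (1/2)^(144/48) ≈ 0.1250.
C₀ = D/Vd = 2700/150 ≈ 18.000 mg/L.
Before the 5th dose, 4 doses have been given. Superposition: Cmin = C₀·(f + f² + … + f^4).
≈ 18.000 × (0.1250 + 0.0156 + 0.0020 + 0.0002) ≈ 18.000 × 0.1428 ≈ 2.570 mg/L.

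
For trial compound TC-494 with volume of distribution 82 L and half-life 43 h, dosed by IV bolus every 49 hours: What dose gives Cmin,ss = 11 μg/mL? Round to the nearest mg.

1085 mg

τ/t½ = 49/43 ≈ 1.1395, so f = (1/2)^(49/43) ≈ 0.453906.
Cmin,ss = (D/Vd)·f/(1−f), so D = Cmin,ss·Vd·(1−f)/f.
D = 11 × 82 × (1−f)/f ≈ 11 × 82 × 1.20310 ≈ 1085.20 mg.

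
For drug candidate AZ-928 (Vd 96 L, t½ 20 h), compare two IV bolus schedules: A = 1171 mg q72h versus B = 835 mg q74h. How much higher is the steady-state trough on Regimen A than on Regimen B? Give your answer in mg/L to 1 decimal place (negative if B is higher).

0.4 mg/L

Regimen A: f = (1/2)^(72/20) ≈ 0.0825; Cmin,ss = (1171/96)·f/(1−f) ≈ 1.097 mg/L.
Regimen B: f = (1/2)^(74/20) ≈ 0.0769; Cmin,ss = (835/96)·f/(1−f) ≈ 0.725 mg/L.
Difference ≈ 1.097 − 0.725 ≈ 0.372 mg/L.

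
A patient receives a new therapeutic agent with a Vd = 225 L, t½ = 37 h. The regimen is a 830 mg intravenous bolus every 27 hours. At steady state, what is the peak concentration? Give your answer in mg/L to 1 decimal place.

9.3 mg/L

Over one 27-h interval, 27/37 ≈ 0.72973 half-lives elapse, leaving f ≈ 0.6030 of each dose.
At steady state, accumulation factor R = 1/(1 − e^(−kτ)) ≈ 2.5189.
Single-dose peak C₀ = D/Vd = 830/225 ≈ 3.689 mg/L.
Steady-state peak Cmax,ss = C₀·R ≈ 3.689 × 2.5189 ≈ 9.292 mg/L.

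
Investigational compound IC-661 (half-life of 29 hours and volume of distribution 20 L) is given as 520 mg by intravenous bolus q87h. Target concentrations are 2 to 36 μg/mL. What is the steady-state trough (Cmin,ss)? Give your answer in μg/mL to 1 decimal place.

τ = 87 h = 3 half-lives, so f = (1/2)^3 = 0.125.
At steady state, R = 1/(1 − 0.125) = 8/7.
Single-dose peak C₀ = D/Vd = 520/20 = 26 μg/mL.
Steady-state peak Cmax,ss = C₀·R = 26 × 8/7 ≈ 29.714 μg/mL.
Steady-state trough Cmin,ss = Cmax,ss·f ≈ 29.714 × 0.125 ≈ 3.714 μg/mL.
Trough 3.7 μg/mL vs MEC 2 μg/mL: adequate.

3.7 μg/mL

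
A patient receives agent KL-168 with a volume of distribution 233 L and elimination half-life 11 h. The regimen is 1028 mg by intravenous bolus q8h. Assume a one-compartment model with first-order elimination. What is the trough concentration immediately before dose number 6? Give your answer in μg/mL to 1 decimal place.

6.2 μg/mL

f = (1/2)^(τ/t½) = (1/2)^(8/11) ≈ 0.6040.
C₀ = D/Vd = 1028/233 ≈ 4.412 μg/mL.
Before the 6th dose, 5 doses have been given. Superposition: Cmin = C₀·(f + f² + … + f^5).
≈ 4.412 × (0.6040 + 0.3648 + 0.2203 + 0.1331 + 0.0804) ≈ 4.412 × 1.4026 ≈ 6.188 μg/mL.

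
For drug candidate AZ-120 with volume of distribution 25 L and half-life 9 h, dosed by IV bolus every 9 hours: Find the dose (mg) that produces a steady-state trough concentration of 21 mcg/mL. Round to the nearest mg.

τ/t½ = 9/9 ≈ 1, so f = (1/2)^(9/9) ≈ 0.500000.
Cmin,ss = (D/Vd)·f/(1−f), so D = Cmin,ss·Vd·(1−f)/f.
D = 21 × 25 × (1−f)/f ≈ 21 × 25 × 1.00000 ≈ 525.00 mg.

525 mg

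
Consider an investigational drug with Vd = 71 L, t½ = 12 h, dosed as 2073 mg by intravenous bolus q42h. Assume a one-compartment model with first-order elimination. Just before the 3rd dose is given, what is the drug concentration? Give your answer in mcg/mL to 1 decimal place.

2.8 mcg/mL

f = (1/2)^(τ/t½) = (1/2)^(42/12) ≈ 0.0884.
C₀ = D/Vd = 2073/71 ≈ 29.197 mcg/mL.
Before the 3rd dose, 2 doses have been given. Superposition: Cmin = C₀·(f + f²).
≈ 29.197 × (0.0884 + 0.0078) ≈ 29.197 × 0.0962 ≈ 2.809 mcg/mL.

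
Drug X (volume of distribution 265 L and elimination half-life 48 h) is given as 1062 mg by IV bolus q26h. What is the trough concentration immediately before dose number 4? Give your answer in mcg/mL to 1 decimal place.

f = (1/2)^(τ/t½) = (1/2)^(26/48) ≈ 0.6870.
C₀ = D/Vd = 1062/265 ≈ 4.008 mcg/mL.
Before the 4th dose, 3 doses have been given. Superposition: Cmin = C₀·(f + f² + … + f^3).
≈ 4.008 × (0.6870 + 0.4720 + 0.3242) ≈ 4.008 × 1.4832 ≈ 5.945 mcg/mL.

5.9 mcg/mL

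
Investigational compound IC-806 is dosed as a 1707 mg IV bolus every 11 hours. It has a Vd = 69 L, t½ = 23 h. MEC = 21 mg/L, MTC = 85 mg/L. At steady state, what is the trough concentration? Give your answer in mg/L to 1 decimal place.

62.9 mg/L

Over one 11-h interval, 11/23 ≈ 0.47826 half-lives elapse, leaving f ≈ 0.7178 of each dose.
Single-dose peak C₀ = D/Vd = 1707/69 ≈ 24.739 mg/L.
Steady-state trough Cmin,ss = C₀·f/(1−f) ≈ 24.739 × 0.7178/0.2822 ≈ 62.926 mg/L.
Trough 62.9 mg/L vs MEC 21 mg/L: adequate.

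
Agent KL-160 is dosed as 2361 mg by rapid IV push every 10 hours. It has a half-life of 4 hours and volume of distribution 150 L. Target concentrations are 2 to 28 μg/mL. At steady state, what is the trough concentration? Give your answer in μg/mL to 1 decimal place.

3.4 μg/mL

k = ln2/t½ = ln2/4 ≈ 0.173287 h⁻¹; fraction remaining f = e^(−kτ) = e^(−0.173287×10) ≈ 0.1768.
At steady state, accumulation factor R = 1/(1 − e^(−kτ)) ≈ 1.2148.
Single-dose peak C₀ = D/Vd = 2361/150 ≈ 15.740 μg/mL.
Cmax,ss = C₀/(1 − f) ≈ 15.740/0.8232 ≈ 19.121 μg/mL.
One interval later, Cmin,ss = Cmax,ss·e^(−kτ) ≈ 19.121 × 0.1768 ≈ 3.381 μg/mL.
Trough 3.4 μg/mL vs MEC 2 μg/mL: adequate.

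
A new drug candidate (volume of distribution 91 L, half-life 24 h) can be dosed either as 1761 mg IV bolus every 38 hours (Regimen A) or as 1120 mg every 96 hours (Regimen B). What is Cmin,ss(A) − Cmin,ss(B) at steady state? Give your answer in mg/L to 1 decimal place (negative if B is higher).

Regimen A: f = (1/2)^(38/24) ≈ 0.3337; Cmin,ss = (1761/91)·f/(1−f) ≈ 9.692 mg/L.
Regimen B: f = (1/2)^(96/24) ≈ 0.0625; Cmin,ss = (1120/91)·f/(1−f) ≈ 0.821 mg/L.
Difference ≈ 9.692 − 0.821 ≈ 8.871 mg/L.

8.9 mg/L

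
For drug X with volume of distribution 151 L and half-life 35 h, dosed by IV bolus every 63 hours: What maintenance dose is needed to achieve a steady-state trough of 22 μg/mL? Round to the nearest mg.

8246 mg

τ/t½ = 63/35 ≈ 1.8, so f = (1/2)^(63/35) ≈ 0.287175.
Cmin,ss = (D/Vd)·f/(1−f), so D = Cmin,ss·Vd·(1−f)/f.
D = 22 × 151 × (1−f)/f ≈ 22 × 151 × 2.48220 ≈ 8245.87 mg.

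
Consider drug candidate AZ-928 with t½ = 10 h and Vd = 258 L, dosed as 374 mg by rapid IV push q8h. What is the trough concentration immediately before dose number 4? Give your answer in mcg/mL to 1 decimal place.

1.6 mcg/mL

f = (1/2)^(τ/t½) = (1/2)^(8/10) ≈ 0.5743.
C₀ = D/Vd = 374/258 ≈ 1.450 mcg/mL.
Before the 4th dose, 3 doses have been given. Superposition: Cmin = C₀·(f + f² + … + f^3).
≈ 1.450 × (0.5743 + 0.3298 + 0.1894) ≈ 1.450 × 1.0935 ≈ 1.586 mcg/mL.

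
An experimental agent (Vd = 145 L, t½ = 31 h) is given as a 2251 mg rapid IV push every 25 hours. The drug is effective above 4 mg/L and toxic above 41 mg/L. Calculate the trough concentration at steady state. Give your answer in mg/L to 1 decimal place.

20.7 mg/L

Over one 25-h interval, 25/31 ≈ 0.80645 half-lives elapse, leaving f ≈ 0.5718 of each dose.
Accumulation ratio R = 1/(1 − f) ≈ 1/0.4282 ≈ 2.3354.
Each bolus raises the concentration by D/Vd = 2251/145 ≈ 15.524 mg/L.
Steady-state peak Cmax,ss = C₀·R ≈ 15.524 × 2.3354 ≈ 36.255 mg/L.
Steady-state trough Cmin,ss = Cmax,ss·f ≈ 36.255 × 0.5718 ≈ 20.731 mg/L.
Trough 20.7 mg/L vs MEC 4 mg/L: adequate.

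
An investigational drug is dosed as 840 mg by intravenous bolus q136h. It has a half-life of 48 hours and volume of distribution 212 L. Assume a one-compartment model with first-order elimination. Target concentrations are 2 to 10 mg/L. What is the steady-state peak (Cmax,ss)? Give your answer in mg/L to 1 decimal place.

4.6 mg/L

Over one 136-h interval, 136/48 ≈ 2.8333 half-lives elapse, leaving f ≈ 0.1403 of each dose.
At steady state, accumulation factor R = 1/(1 − e^(−kτ)) ≈ 1.1632.
Single-dose peak C₀ = D/Vd = 840/212 ≈ 3.962 mg/L.
Steady-state peak Cmax,ss = C₀·R ≈ 3.962 × 1.1632 ≈ 4.609 mg/L.
Peak 4.6 mg/L vs MTC 10 mg/L: below toxic threshold.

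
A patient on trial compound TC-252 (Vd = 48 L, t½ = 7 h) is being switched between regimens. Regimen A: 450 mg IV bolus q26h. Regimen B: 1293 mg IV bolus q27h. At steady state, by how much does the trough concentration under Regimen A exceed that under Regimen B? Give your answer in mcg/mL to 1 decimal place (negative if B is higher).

Regimen A: f = (1/2)^(26/7) ≈ 0.0762; Cmin,ss = (450/48)·f/(1−f) ≈ 0.773 mcg/mL.
Regimen B: f = (1/2)^(27/7) ≈ 0.0690; Cmin,ss = (1293/48)·f/(1−f) ≈ 1.996 mcg/mL.
Difference ≈ 0.773 − 1.996 ≈ -1.223 mcg/mL.

-1.2 mcg/mL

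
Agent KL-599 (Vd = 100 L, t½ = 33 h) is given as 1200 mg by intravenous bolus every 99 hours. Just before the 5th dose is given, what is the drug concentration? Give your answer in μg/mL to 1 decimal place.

1.7 μg/mL

f = (1/2)^(τ/t½) = (1/2)^(99/33) ≈ 0.1250.
C₀ = D/Vd = 1200/100 ≈ 12.000 μg/mL.
Before the 5th dose, 4 doses have been given. Superposition: Cmin = C₀·(f + f² + … + f^4).
≈ 12.000 × (0.1250 + 0.0156 + 0.0020 + 0.0002) ≈ 12.000 × 0.1428 ≈ 1.714 μg/mL.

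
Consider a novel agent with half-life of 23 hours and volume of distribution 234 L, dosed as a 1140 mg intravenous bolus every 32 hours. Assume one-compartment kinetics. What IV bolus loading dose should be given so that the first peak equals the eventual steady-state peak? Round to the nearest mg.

f = (1/2)^(32/23) ≈ 0.381220; accumulation ratio R = 1/(1−f) ≈ 1.61608.
Loading dose to hit Cmax,ss on first dose: D_load = D_maint·R ≈ 1140 × 1.61608 ≈ 1842.33 mg.

1842 mg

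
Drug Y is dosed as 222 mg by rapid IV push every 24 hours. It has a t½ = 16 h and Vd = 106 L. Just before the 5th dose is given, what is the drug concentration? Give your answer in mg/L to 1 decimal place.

1.1 mg/L

f = (1/2)^(τ/t½) = (1/2)^(24/16) ≈ 0.3536.
C₀ = D/Vd = 222/106 ≈ 2.094 mg/L.
Before the 5th dose, 4 doses have been given. Superposition: Cmin = C₀·(f + f² + … + f^4).
≈ 2.094 × (0.3536 + 0.1250 + 0.0442 + 0.0156) ≈ 2.094 × 0.5384 ≈ 1.127 mg/L.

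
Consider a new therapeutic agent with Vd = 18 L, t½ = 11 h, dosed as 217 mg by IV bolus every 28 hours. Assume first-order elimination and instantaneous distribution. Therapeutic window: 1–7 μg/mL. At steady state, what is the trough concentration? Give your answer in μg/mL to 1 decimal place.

2.5 μg/mL

τ/t½ = 28/11 ≈ 2.5455, so fraction remaining f = (1/2)^(28/11) ≈ 0.1713.
Single-dose peak C₀ = D/Vd = 217/18 ≈ 12.056 μg/mL.
Steady-state trough Cmin,ss = C₀·f/(1−f) ≈ 12.056 × 0.1713/0.8287 ≈ 2.492 μg/mL.
Trough 2.5 μg/mL vs MEC 1 μg/mL: adequate.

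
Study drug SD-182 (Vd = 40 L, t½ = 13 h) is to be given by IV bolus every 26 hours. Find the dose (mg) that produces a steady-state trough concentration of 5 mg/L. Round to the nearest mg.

τ/t½ = 26/13 ≈ 2, so f = (1/2)^(26/13) ≈ 0.250000.
Cmin,ss = (D/Vd)·f/(1−f), so D = Cmin,ss·Vd·(1−f)/f.
D = 5 × 40 × (1−f)/f ≈ 5 × 40 × 3.00000 ≈ 600.00 mg.

600 mg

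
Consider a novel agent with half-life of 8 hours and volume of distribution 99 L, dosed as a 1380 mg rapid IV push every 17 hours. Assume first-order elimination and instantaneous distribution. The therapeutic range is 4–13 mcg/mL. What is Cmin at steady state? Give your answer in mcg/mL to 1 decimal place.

τ/t½ = 17/8 ≈ 2.125, so fraction remaining f = (1/2)^(17/8) ≈ 0.2293.
At steady state, accumulation factor R = 1/(1 − e^(−kτ)) ≈ 1.2975.
Each bolus raises the concentration by D/Vd = 1380/99 ≈ 13.939 mcg/mL.
Cmax,ss = C₀/(1 − f) ≈ 13.939/0.7707 ≈ 18.086 mcg/mL.
Steady-state trough Cmin,ss = Cmax,ss·f ≈ 18.086 × 0.2293 ≈ 4.147 mcg/mL.
Trough 4.1 mcg/mL vs MEC 4 mcg/mL: adequate.

4.1 mcg/mL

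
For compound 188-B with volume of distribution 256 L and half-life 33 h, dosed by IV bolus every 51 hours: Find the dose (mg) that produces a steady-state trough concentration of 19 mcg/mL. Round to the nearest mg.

9334 mg

τ/t½ = 51/33 ≈ 1.5455, so f = (1/2)^(51/33) ≈ 0.342588.
Cmin,ss = (D/Vd)·f/(1−f), so D = Cmin,ss·Vd·(1−f)/f.
D = 19 × 256 × (1−f)/f ≈ 19 × 256 × 1.91896 ≈ 9333.82 mg.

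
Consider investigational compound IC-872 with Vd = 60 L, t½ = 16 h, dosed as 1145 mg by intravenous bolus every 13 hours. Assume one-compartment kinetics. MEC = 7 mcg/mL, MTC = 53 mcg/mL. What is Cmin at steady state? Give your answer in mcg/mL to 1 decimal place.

τ/t½ = 13/16 ≈ 0.8125, so fraction remaining f = (1/2)^(13/16) ≈ 0.5694.
Accumulation ratio R = 1/(1 − f) ≈ 1/0.4306 ≈ 2.3223.
Single-dose peak C₀ = D/Vd = 1145/60 ≈ 19.083 mcg/mL.
Cmax,ss = C₀/(1 − f) ≈ 19.083/0.4306 ≈ 44.317 mcg/mL.
One interval later, Cmin,ss = Cmax,ss·e^(−kτ) ≈ 44.317 × 0.5694 ≈ 25.234 mcg/mL.
Trough 25.2 mcg/mL vs MEC 7 mcg/mL: adequate.

25.2 mcg/mL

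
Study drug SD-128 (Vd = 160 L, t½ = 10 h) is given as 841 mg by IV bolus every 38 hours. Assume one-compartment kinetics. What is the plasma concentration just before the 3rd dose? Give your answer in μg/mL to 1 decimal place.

f = (1/2)^(τ/t½) = (1/2)^(38/10) ≈ 0.0718.
C₀ = D/Vd = 841/160 ≈ 5.256 μg/mL.
Before the 3rd dose, 2 doses have been given. Superposition: Cmin = C₀·(f + f²).
≈ 5.256 × (0.0718 + 0.0052) ≈ 5.256 × 0.0770 ≈ 0.405 μg/mL.

0.4 μg/mL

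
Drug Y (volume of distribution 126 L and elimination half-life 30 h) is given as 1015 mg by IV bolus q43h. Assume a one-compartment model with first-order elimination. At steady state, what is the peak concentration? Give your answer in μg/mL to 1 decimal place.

k = ln2/t½ = ln2/30 ≈ 0.023105 h⁻¹; fraction remaining f = e^(−kτ) = e^(−0.023105×43) ≈ 0.3703.
At steady state, accumulation factor R = 1/(1 − e^(−kτ)) ≈ 1.5881.
Each bolus raises the concentration by D/Vd = 1015/126 ≈ 8.056 μg/mL.
Cmax,ss = C₀/(1 − f) ≈ 8.056/0.6297 ≈ 12.793 μg/mL.

12.8 μg/mL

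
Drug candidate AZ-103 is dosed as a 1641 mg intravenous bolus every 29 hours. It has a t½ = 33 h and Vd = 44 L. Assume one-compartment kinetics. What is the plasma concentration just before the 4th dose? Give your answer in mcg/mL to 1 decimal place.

f = (1/2)^(τ/t½) = (1/2)^(29/33) ≈ 0.5438.
C₀ = D/Vd = 1641/44 ≈ 37.295 mcg/mL.
Before the 4th dose, 3 doses have been given. Superposition: Cmin = C₀·(f + f² + … + f^3).
≈ 37.295 × (0.5438 + 0.2957 + 0.1608) ≈ 37.295 × 1.0003 ≈ 37.306 mcg/mL.

37.3 mcg/mL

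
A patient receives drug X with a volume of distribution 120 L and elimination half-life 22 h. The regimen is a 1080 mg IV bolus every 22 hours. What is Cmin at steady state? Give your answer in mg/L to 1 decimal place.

The dosing interval is 1 half-life, so f = 2^(−1) = 0.5.
Accumulation ratio R = 1/(1 − f) = 1/0.5 = 2/1.
Single-dose peak C₀ = D/Vd = 1080/120 = 9 mg/L.
Steady-state peak Cmax,ss = C₀·R = 9 × 2/1 ≈ 18.000 mg/L.
Steady-state trough Cmin,ss = Cmax,ss·f ≈ 18.000 × 0.5 ≈ 9.000 mg/L.

9.0 mg/L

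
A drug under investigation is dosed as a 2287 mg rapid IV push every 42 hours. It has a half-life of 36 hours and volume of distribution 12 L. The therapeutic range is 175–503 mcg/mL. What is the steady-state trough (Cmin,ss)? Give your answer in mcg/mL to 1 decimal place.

τ/t½ = 42/36 ≈ 1.1667, so fraction remaining f = (1/2)^(42/36) ≈ 0.4454.
Single-dose peak C₀ = D/Vd = 2287/12 ≈ 190.583 mcg/mL.
Steady-state trough Cmin,ss = C₀·f/(1−f) ≈ 190.583 × 0.4454/0.5546 ≈ 153.057 mcg/mL.
Trough 153.1 mcg/mL vs MEC 175 mcg/mL: subtherapeutic.

153.1 mcg/mL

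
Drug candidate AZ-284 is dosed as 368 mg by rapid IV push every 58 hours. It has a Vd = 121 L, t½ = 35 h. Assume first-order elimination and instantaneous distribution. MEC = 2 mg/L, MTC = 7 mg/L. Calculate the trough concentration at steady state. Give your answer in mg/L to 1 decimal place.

Over one 58-h interval, 58/35 ≈ 1.6571 half-lives elapse, leaving f ≈ 0.3171 of each dose.
Accumulation ratio R = 1/(1 − f) ≈ 1/0.6829 ≈ 1.4643.
Single-dose peak C₀ = D/Vd = 368/121 ≈ 3.041 mg/L.
Steady-state peak Cmax,ss = C₀·R ≈ 3.041 × 1.4643 ≈ 4.453 mg/L.
Steady-state trough Cmin,ss = Cmax,ss·f ≈ 4.453 × 0.3171 ≈ 1.412 mg/L.
Trough 1.4 mg/L vs MEC 2 mg/L: subtherapeutic.

1.4 mg/L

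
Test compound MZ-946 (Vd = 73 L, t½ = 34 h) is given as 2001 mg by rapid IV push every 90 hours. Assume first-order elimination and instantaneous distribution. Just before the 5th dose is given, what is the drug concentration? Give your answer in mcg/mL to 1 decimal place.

5.2 mcg/mL

f = (1/2)^(τ/t½) = (1/2)^(90/34) ≈ 0.1596.
C₀ = D/Vd = 2001/73 ≈ 27.411 mcg/mL.
Before the 5th dose, 4 doses have been given. Superposition: Cmin = C₀·(f + f² + … + f^4).
≈ 27.411 × (0.1596 + 0.0255 + 0.0041 + 0.0006) ≈ 27.411 × 0.1898 ≈ 5.203 mcg/mL.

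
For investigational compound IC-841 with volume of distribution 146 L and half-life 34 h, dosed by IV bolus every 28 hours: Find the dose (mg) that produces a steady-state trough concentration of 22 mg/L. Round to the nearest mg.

τ/t½ = 28/34 ≈ 0.82353, so f = (1/2)^(28/34) ≈ 0.565058.
Cmin,ss = (D/Vd)·f/(1−f), so D = Cmin,ss·Vd·(1−f)/f.
D = 22 × 146 × (1−f)/f ≈ 22 × 146 × 0.76973 ≈ 2472.37 mg.

2472 mg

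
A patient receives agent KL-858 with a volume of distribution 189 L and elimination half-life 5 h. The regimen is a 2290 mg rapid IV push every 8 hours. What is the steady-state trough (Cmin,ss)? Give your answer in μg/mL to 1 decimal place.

Over one 8-h interval, 8/5 ≈ 1.6 half-lives elapse, leaving f ≈ 0.3299 of each dose.
At steady state, accumulation factor R = 1/(1 − e^(−kτ)) ≈ 1.4923.
Each bolus raises the concentration by D/Vd = 2290/189 ≈ 12.116 μg/mL.
Steady-state peak Cmax,ss = C₀·R ≈ 12.116 × 1.4923 ≈ 18.081 μg/mL.
One interval later, Cmin,ss = Cmax,ss·e^(−kτ) ≈ 18.081 × 0.3299 ≈ 5.965 μg/mL.

6.0 μg/mL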